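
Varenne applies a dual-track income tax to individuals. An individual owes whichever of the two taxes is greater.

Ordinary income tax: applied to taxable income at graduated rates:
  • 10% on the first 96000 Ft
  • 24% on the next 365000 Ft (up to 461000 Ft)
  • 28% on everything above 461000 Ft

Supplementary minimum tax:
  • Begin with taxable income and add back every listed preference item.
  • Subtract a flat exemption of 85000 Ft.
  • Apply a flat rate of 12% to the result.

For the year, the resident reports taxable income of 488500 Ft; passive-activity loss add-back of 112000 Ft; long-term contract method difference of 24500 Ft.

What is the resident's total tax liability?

104900 Ft

Supplementary minimum tax:
  Adjusted income: 488500 Ft + 112000 Ft + 24500 Ft = 625000 Ft
  Less exemption 85000 Ft → base 540000 Ft
  540000 Ft × 12% = 64800 Ft

Ordinary income tax:
  96000 Ft × 10% = 9600 Ft
  365000 Ft × 24% = 87600 Ft
  27500 Ft × 28% = 7700 Ft
  → 104900 Ft

104900 Ft > 64800 Ft, so the ordinary income tax governs.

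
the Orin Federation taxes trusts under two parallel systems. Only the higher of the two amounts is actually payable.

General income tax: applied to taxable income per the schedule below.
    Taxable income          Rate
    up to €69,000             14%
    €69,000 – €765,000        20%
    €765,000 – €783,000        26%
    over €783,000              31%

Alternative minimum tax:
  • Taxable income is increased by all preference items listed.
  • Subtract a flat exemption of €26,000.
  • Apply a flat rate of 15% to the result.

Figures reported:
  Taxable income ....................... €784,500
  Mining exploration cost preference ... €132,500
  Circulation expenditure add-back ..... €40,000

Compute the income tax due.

€154,005

Alternative minimum tax:
  Adjusted income: €784,500 + €132,500 + €40,000 = €957,000
  Less exemption €26,000 → base €931,000
  €931,000 × 15% = €139,650

General income tax:
  €69,000 × 14% = €9,660
  €696,000 × 20% = €139,200
  €18,000 × 26% = €4,680
  €1,500 × 31% = €465
  → €154,005

€154,005 > €139,650, so the general income tax governs.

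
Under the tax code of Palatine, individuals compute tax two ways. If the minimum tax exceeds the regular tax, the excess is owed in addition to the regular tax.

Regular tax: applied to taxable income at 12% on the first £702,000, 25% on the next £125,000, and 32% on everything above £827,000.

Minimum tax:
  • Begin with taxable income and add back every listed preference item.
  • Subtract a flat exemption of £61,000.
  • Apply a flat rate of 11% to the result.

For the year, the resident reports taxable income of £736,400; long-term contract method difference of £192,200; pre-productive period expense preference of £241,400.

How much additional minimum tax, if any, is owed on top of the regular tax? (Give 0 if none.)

Regular tax:
  £702,000 × 12% = £84,240
  £34,400 × 25% = £8,600
  → £92,840

Minimum tax:
  Adjusted income: £736,400 + £192,200 + £241,400 = £1,170,000
  Less exemption £61,000 → base £1,109,000
  £1,109,000 × 11% = £121,990

Excess of minimum tax over regular tax: £121,990 − £92,840 = £29,150.

£29,150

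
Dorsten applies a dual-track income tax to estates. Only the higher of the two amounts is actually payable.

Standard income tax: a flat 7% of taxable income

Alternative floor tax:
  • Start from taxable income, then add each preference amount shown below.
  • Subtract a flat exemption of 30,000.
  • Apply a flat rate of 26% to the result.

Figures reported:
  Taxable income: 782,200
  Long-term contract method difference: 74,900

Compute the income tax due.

215,046

Standard income tax:
  782,200 × 7% = 54,754

Alternative floor tax:
  Adjusted income: 782,200 + 74,900 = 857,100
  Less exemption 30,000 → base 827,100
  827,100 × 26% = 215,046

215,046 > 54,754, so the alternative floor tax is the binding amount.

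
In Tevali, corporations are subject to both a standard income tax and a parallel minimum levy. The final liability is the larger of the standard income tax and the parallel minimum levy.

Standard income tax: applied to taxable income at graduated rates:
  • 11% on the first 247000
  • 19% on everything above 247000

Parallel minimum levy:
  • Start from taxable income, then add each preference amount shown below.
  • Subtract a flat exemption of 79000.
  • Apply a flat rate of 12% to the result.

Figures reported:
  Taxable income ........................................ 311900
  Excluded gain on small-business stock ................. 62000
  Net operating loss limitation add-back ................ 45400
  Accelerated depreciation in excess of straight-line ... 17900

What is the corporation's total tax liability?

Standard income tax:
  247000 × 11% = 27170
  64900 × 19% = 12331
  → 39501

Parallel minimum levy:
  Adjusted income: 311900 + 62000 + 45400 + 17900 = 437200
  Less exemption 79000 → base 358200
  358200 × 12% = 42984

42984 > 39501, so the parallel minimum levy is the binding amount.

42984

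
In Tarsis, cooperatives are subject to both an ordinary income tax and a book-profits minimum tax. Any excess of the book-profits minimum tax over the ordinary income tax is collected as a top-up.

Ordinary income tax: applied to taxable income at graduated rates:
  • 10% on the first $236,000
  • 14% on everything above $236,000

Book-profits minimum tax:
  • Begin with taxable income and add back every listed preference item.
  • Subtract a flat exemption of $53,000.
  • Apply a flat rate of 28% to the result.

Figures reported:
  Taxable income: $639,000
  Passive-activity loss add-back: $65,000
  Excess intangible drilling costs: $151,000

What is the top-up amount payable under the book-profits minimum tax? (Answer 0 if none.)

$144,540

Ordinary income tax:
  $236,000 × 10% = $23,600
  $403,000 × 14% = $56,420
  → $80,020

Book-profits minimum tax:
  Adjusted income: $639,000 + $65,000 + $151,000 = $855,000
  Less exemption $53,000 → base $802,000
  $802,000 × 28% = $224,560

Excess of book-profits minimum tax over ordinary income tax: $224,560 − $80,020 = $144,540.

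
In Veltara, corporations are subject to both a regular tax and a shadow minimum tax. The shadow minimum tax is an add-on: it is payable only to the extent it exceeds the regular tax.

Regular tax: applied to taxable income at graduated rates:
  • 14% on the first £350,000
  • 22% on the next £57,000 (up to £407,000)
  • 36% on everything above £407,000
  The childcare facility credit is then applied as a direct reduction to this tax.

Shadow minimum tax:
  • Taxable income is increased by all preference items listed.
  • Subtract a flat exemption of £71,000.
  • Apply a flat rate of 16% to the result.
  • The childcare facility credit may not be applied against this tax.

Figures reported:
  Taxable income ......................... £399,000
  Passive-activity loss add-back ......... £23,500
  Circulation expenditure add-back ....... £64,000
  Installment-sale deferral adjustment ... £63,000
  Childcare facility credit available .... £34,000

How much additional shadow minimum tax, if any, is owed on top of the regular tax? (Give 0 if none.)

Regular tax:
  £350,000 × 14% = £49,000
  £49,000 × 22% = £10,780
  → £59,780
  Less childcare facility credit £34,000 → £25,780

Shadow minimum tax:
  Adjusted income: £399,000 + £23,500 + £64,000 + £63,000 = £549,500
  Less exemption £71,000 → base £478,500
  £478,500 × 16% = £76,560

Excess of shadow minimum tax over regular tax: £76,560 − £25,780 = £50,780.

£50,780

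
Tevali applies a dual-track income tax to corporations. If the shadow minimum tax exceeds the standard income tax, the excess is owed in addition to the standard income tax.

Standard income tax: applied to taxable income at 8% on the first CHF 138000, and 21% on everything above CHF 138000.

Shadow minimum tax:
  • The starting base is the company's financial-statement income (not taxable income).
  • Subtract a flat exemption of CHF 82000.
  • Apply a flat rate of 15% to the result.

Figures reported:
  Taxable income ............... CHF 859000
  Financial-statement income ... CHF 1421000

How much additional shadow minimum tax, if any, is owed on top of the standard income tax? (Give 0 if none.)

Standard income tax:
  CHF 138000 × 8% = CHF 11040
  CHF 721000 × 21% = CHF 151410
  → CHF 162450

Shadow minimum tax:
  Base (financial-statement income): CHF 1421000
  Less exemption CHF 82000 → base CHF 1339000
  CHF 1339000 × 15% = CHF 200850

Excess of shadow minimum tax over standard income tax: CHF 200850 − CHF 162450 = CHF 38400.

CHF 38400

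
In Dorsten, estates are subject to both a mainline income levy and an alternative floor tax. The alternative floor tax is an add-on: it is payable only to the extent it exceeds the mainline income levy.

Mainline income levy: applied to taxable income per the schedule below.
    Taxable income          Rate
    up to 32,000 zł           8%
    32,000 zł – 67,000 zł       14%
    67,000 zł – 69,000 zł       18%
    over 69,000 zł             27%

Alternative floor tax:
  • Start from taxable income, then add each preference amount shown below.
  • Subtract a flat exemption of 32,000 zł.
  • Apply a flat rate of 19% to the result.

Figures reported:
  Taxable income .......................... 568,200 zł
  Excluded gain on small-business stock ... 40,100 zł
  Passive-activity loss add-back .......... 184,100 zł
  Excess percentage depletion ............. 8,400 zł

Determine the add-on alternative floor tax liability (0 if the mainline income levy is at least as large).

Mainline income levy:
  32,000 zł × 8% = 2,560 zł
  35,000 zł × 14% = 4,900 zł
  2,000 zł × 18% = 360 zł
  499,200 zł × 27% = 134,784 zł
  → 142,604 zł

Alternative floor tax:
  Adjusted income: 568,200 zł + 40,100 zł + 184,100 zł + 8,400 zł = 800,800 zł
  Less exemption 32,000 zł → base 768,800 zł
  768,800 zł × 19% = 146,072 zł

Excess of alternative floor tax over mainline income levy: 146,072 zł − 142,604 zł = 3,468 zł.

3,468 zł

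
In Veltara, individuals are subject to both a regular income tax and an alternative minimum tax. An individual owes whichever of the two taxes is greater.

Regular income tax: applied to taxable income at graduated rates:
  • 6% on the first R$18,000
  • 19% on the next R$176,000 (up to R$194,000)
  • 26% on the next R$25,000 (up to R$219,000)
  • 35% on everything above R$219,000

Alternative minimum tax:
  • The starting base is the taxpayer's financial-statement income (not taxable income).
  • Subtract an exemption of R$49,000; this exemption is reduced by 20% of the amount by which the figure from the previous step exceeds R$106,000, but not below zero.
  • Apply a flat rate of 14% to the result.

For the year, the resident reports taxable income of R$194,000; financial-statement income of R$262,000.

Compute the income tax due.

R$34,520

Regular income tax:
  R$18,000 × 6% = R$1,080
  R$176,000 × 19% = R$33,440
  → R$34,520

Alternative minimum tax:
  Base (financial-statement income): R$262,000
  Exemption: R$49,000 − 20% × (R$262,000 − R$106,000) = R$49,000 − R$31,200 = R$17,800
  Base: R$262,000 − R$17,800 = R$244,200
  R$244,200 × 14% = R$34,188

R$34,520 > R$34,188, so the regular income tax governs.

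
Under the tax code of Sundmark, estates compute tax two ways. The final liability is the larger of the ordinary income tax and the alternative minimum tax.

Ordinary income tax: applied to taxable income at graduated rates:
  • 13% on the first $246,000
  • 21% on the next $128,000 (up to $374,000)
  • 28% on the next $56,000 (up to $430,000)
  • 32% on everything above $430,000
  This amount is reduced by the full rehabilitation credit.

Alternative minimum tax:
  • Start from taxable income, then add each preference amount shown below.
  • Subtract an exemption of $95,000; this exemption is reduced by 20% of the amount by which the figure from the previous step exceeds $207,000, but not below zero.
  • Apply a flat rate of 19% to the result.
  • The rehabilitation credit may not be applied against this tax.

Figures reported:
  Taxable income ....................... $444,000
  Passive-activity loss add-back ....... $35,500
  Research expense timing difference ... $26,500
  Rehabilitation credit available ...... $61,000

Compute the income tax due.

Alternative minimum tax:
  Adjusted income: $444,000 + $35,500 + $26,500 = $506,000
  Exemption: $95,000 − 20% × ($506,000 − $207,000) = $95,000 − $59,800 = $35,200
  Base: $506,000 − $35,200 = $470,800
  $470,800 × 19% = $89,452

Ordinary income tax:
  $246,000 × 13% = $31,980
  $128,000 × 21% = $26,880
  $56,000 × 28% = $15,680
  $14,000 × 32% = $4,480
  → $79,020
  Less rehabilitation credit $61,000 → $18,020

$89,452 > $18,020, so the alternative minimum tax is the binding amount.

$89,452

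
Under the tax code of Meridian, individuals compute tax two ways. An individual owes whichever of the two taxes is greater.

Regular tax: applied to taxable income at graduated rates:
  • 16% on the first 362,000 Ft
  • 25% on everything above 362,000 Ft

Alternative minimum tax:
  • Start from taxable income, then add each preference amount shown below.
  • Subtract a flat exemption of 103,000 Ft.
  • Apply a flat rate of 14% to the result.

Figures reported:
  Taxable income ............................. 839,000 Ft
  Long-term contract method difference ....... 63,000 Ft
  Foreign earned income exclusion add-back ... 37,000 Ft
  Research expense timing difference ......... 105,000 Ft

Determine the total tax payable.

Regular tax:
  362,000 Ft × 16% = 57,920 Ft
  477,000 Ft × 25% = 119,250 Ft
  → 177,170 Ft

Alternative minimum tax:
  Adjusted income: 839,000 Ft + 63,000 Ft + 37,000 Ft + 105,000 Ft = 1,044,000 Ft
  Less exemption 103,000 Ft → base 941,000 Ft
  941,000 Ft × 14% = 131,740 Ft

177,170 Ft > 131,740 Ft, so the regular tax governs.

177,170 Ft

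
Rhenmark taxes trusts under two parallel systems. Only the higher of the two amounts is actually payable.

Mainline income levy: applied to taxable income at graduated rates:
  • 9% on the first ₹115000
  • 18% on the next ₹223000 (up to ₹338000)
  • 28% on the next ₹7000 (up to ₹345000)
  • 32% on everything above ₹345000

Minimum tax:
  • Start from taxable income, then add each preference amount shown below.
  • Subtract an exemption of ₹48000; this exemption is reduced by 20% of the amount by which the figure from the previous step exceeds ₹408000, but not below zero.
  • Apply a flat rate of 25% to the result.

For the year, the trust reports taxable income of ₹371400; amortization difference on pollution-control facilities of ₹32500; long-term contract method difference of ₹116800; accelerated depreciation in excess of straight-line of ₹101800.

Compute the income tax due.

Mainline income levy:
  ₹115000 × 9% = ₹10350
  ₹223000 × 18% = ₹40140
  ₹7000 × 28% = ₹1960
  ₹26400 × 32% = ₹8448
  → ₹60898

Minimum tax:
  Adjusted income: ₹371400 + ₹32500 + ₹116800 + ₹101800 = ₹622500
  Exemption: ₹48000 − 20% × (₹622500 − ₹408000) = ₹48000 − ₹42900 = ₹5100
  Base: ₹622500 − ₹5100 = ₹617400
  ₹617400 × 25% = ₹154350

₹154350 > ₹60898, so the minimum tax is the binding amount.

₹154350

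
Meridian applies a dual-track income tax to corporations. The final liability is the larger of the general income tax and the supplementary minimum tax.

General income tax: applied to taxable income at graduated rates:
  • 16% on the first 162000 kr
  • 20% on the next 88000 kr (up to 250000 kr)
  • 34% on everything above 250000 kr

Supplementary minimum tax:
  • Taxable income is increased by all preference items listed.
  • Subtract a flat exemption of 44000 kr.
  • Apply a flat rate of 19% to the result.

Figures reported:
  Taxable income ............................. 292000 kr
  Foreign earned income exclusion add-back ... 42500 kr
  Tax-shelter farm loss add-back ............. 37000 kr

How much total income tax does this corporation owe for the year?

Supplementary minimum tax:
  Adjusted income: 292000 kr + 42500 kr + 37000 kr = 371500 kr
  Less exemption 44000 kr → base 327500 kr
  327500 kr × 19% = 62225 kr

General income tax:
  162000 kr × 16% = 25920 kr
  88000 kr × 20% = 17600 kr
  42000 kr × 34% = 14280 kr
  → 57800 kr

62225 kr > 57800 kr, so the supplementary minimum tax is the binding amount.

62225 kr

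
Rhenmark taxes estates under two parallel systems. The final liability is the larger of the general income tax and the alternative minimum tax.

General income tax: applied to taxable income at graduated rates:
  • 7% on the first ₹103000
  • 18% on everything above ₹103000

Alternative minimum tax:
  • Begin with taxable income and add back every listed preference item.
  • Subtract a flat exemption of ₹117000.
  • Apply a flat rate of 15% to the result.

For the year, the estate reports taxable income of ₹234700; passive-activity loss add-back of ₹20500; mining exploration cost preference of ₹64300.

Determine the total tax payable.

Alternative minimum tax:
  Adjusted income: ₹234700 + ₹20500 + ₹64300 = ₹319500
  Less exemption ₹117000 → base ₹202500
  ₹202500 × 15% = ₹30375

General income tax:
  ₹103000 × 7% = ₹7210
  ₹131700 × 18% = ₹23706
  → ₹30916

₹30916 > ₹30375, so the general income tax governs.

₹30916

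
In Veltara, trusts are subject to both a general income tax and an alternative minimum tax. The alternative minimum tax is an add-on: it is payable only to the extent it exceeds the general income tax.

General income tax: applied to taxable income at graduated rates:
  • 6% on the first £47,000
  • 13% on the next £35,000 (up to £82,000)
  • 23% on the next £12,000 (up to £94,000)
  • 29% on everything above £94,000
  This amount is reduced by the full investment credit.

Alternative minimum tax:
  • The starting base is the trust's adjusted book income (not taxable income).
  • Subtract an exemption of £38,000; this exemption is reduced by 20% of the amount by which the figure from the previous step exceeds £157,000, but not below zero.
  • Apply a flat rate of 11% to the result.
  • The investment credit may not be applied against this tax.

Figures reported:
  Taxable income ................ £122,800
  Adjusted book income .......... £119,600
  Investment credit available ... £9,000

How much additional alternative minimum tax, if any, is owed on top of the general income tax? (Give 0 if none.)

£0

Alternative minimum tax:
  Base (adjusted book income): £119,600
  Exemption: £119,600 ≤ £157,000, so full £38,000 applies
  Base: £119,600 − £38,000 = £81,600
  £81,600 × 11% = £8,976

General income tax:
  £47,000 × 6% = £2,820
  £35,000 × 13% = £4,550
  £12,000 × 23% = £2,760
  £28,800 × 29% = £8,352
  → £18,482
  Less investment credit £9,000 → £9,482

£8,976 ≤ £9,482, so no add-on is due.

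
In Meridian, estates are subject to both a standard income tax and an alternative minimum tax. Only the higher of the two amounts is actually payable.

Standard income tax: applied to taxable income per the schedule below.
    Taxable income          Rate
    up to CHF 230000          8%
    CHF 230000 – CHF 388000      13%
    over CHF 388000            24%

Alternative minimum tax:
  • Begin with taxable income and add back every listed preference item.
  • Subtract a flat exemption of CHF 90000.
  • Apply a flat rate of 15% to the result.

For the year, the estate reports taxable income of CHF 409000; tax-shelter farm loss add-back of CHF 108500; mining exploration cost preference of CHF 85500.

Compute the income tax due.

CHF 76950

Alternative minimum tax:
  Adjusted income: CHF 409000 + CHF 108500 + CHF 85500 = CHF 603000
  Less exemption CHF 90000 → base CHF 513000
  CHF 513000 × 15% = CHF 76950

Standard income tax:
  CHF 230000 × 8% = CHF 18400
  CHF 158000 × 13% = CHF 20540
  CHF 21000 × 24% = CHF 5040
  → CHF 43980

CHF 76950 > CHF 43980, so the alternative minimum tax is the binding amount.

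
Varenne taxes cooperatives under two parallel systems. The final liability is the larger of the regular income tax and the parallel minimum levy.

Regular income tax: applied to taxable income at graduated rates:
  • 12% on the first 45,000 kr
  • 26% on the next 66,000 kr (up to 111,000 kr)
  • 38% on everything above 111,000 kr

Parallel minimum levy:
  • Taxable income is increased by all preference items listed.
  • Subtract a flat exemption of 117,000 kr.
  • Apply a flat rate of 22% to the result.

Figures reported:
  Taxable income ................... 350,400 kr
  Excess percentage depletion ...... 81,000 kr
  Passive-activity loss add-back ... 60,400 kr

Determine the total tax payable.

113,532 kr

Regular income tax:
  45,000 kr × 12% = 5,400 kr
  66,000 kr × 26% = 17,160 kr
  239,400 kr × 38% = 90,972 kr
  → 113,532 kr

Parallel minimum levy:
  Adjusted income: 350,400 kr + 81,000 kr + 60,400 kr = 491,800 kr
  Less exemption 117,000 kr → base 374,800 kr
  374,800 kr × 22% = 82,456 kr

113,532 kr > 82,456 kr, so the regular income tax governs.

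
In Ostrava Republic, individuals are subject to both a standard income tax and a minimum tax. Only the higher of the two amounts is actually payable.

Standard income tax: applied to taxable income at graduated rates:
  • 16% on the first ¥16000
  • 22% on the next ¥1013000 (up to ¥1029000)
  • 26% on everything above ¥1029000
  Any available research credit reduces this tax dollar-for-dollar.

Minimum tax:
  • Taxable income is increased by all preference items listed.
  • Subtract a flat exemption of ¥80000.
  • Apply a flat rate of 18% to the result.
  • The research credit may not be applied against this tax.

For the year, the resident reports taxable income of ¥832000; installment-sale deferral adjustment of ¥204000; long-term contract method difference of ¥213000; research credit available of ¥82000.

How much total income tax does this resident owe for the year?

Minimum tax:
  Adjusted income: ¥832000 + ¥204000 + ¥213000 = ¥1249000
  Less exemption ¥80000 → base ¥1169000
  ¥1169000 × 18% = ¥210420

Standard income tax:
  ¥16000 × 16% = ¥2560
  ¥816000 × 22% = ¥179520
  → ¥182080
  Less research credit ¥82000 → ¥100080

¥210420 > ¥100080, so the minimum tax is the binding amount.

¥210420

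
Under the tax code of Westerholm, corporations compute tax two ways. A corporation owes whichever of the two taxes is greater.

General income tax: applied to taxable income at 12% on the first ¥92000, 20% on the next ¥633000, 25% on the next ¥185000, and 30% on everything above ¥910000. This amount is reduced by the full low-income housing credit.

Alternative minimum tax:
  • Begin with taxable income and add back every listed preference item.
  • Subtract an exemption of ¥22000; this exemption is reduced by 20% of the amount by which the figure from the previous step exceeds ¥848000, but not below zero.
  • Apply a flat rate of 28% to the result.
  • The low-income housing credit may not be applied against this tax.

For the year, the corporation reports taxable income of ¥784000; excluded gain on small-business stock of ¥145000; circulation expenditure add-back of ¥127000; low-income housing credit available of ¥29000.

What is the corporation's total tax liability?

¥295680

Alternative minimum tax:
  Adjusted income: ¥784000 + ¥145000 + ¥127000 = ¥1056000
  Exemption: 20% × (¥1056000 − ¥848000) = ¥41600 ≥ ¥22000, so the exemption is fully phased out
  Base: ¥1056000 − ¥0 = ¥1056000
  ¥1056000 × 28% = ¥295680

General income tax:
  ¥92000 × 12% = ¥11040
  ¥633000 × 20% = ¥126600
  ¥59000 × 25% = ¥14750
  → ¥152390
  Less low-income housing credit ¥29000 → ¥123390

¥295680 > ¥123390, so the alternative minimum tax is the binding amount.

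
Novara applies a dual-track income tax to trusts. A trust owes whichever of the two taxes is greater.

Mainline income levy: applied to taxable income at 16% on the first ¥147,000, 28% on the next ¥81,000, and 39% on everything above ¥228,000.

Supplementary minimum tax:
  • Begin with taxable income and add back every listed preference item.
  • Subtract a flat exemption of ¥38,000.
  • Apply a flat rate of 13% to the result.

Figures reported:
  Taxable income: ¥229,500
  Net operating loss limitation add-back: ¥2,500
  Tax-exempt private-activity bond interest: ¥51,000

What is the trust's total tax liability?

¥46,785

Mainline income levy:
  ¥147,000 × 16% = ¥23,520
  ¥81,000 × 28% = ¥22,680
  ¥1,500 × 39% = ¥585
  → ¥46,785

Supplementary minimum tax:
  Adjusted income: ¥229,500 + ¥2,500 + ¥51,000 = ¥283,000
  Less exemption ¥38,000 → base ¥245,000
  ¥245,000 × 13% = ¥31,850

¥46,785 > ¥31,850, so the mainline income levy governs.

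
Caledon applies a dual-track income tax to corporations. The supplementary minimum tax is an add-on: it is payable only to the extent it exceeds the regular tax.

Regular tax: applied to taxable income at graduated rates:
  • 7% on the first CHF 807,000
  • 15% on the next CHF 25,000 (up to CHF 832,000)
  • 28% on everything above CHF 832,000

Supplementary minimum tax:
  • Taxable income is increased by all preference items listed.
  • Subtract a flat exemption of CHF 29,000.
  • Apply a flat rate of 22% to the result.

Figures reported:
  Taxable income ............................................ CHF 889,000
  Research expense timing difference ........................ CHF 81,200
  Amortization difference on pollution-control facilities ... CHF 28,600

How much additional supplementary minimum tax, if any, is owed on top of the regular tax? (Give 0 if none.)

CHF 137,156

Supplementary minimum tax:
  Adjusted income: CHF 889,000 + CHF 81,200 + CHF 28,600 = CHF 998,800
  Less exemption CHF 29,000 → base CHF 969,800
  CHF 969,800 × 22% = CHF 213,356

Regular tax:
  CHF 807,000 × 7% = CHF 56,490
  CHF 25,000 × 15% = CHF 3,750
  CHF 57,000 × 28% = CHF 15,960
  → CHF 76,200

Excess of supplementary minimum tax over regular tax: CHF 213,356 − CHF 76,200 = CHF 137,156.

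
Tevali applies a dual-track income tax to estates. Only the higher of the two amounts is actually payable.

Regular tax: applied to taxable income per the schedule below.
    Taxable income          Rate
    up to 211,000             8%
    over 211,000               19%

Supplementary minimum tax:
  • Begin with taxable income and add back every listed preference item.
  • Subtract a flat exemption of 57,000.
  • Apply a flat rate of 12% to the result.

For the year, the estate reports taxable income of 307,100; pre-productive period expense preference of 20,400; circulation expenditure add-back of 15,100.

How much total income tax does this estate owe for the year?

35,139

Supplementary minimum tax:
  Adjusted income: 307,100 + 20,400 + 15,100 = 342,600
  Less exemption 57,000 → base 285,600
  285,600 × 12% = 34,272

Regular tax:
  211,000 × 8% = 16,880
  96,100 × 19% = 18,259
  → 35,139

35,139 > 34,272, so the regular tax governs.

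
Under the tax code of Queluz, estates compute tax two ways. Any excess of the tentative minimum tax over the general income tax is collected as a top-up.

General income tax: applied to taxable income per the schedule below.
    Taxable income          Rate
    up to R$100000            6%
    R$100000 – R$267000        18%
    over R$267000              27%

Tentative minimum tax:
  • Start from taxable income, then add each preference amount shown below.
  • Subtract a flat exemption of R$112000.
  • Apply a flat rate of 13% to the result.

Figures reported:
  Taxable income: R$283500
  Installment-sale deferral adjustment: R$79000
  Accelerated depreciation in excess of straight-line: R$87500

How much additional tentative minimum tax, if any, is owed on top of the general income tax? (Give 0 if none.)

Tentative minimum tax:
  Adjusted income: R$283500 + R$79000 + R$87500 = R$450000
  Less exemption R$112000 → base R$338000
  R$338000 × 13% = R$43940

General income tax:
  R$100000 × 6% = R$6000
  R$167000 × 18% = R$30060
  R$16500 × 27% = R$4455
  → R$40515

Excess of tentative minimum tax over general income tax: R$43940 − R$40515 = R$3425.

R$3425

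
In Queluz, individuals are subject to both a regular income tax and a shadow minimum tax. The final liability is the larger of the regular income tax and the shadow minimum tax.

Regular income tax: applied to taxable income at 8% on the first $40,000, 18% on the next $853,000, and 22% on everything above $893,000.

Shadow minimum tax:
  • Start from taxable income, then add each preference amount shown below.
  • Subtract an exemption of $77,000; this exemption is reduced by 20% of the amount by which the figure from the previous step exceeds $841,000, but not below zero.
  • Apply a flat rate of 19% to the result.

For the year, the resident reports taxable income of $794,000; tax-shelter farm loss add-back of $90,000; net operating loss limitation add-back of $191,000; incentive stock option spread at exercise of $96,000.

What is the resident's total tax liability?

Regular income tax:
  $40,000 × 8% = $3,200
  $754,000 × 18% = $135,720
  → $138,920

Shadow minimum tax:
  Adjusted income: $794,000 + $90,000 + $191,000 + $96,000 = $1,171,000
  Exemption: $77,000 − 20% × ($1,171,000 − $841,000) = $77,000 − $66,000 = $11,000
  Base: $1,171,000 − $11,000 = $1,160,000
  $1,160,000 × 19% = $220,400

$220,400 > $138,920, so the shadow minimum tax is the binding amount.

$220,400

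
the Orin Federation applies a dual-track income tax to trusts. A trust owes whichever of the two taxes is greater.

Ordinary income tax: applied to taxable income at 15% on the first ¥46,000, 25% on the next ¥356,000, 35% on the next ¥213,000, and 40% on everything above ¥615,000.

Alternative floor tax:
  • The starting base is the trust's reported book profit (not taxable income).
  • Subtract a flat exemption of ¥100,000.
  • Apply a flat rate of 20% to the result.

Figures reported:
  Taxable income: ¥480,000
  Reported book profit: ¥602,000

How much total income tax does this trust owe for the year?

Alternative floor tax:
  Base (reported book profit): ¥602,000
  Less exemption ¥100,000 → base ¥502,000
  ¥502,000 × 20% = ¥100,400

Ordinary income tax:
  ¥46,000 × 15% = ¥6,900
  ¥356,000 × 25% = ¥89,000
  ¥78,000 × 35% = ¥27,300
  → ¥123,200

¥123,200 > ¥100,400, so the ordinary income tax governs.

¥123,200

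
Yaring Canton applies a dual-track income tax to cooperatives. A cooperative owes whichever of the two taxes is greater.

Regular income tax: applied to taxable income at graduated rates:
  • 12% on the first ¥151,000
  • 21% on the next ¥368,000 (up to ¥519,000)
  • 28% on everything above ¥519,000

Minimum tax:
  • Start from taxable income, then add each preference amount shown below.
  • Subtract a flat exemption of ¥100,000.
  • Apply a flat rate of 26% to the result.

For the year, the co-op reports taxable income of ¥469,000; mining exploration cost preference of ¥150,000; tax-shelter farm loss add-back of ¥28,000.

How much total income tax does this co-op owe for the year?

¥142,220

Minimum tax:
  Adjusted income: ¥469,000 + ¥150,000 + ¥28,000 = ¥647,000
  Less exemption ¥100,000 → base ¥547,000
  ¥547,000 × 26% = ¥142,220

Regular income tax:
  ¥151,000 × 12% = ¥18,120
  ¥318,000 × 21% = ¥66,780
  → ¥84,900

¥142,220 > ¥84,900, so the minimum tax is the binding amount.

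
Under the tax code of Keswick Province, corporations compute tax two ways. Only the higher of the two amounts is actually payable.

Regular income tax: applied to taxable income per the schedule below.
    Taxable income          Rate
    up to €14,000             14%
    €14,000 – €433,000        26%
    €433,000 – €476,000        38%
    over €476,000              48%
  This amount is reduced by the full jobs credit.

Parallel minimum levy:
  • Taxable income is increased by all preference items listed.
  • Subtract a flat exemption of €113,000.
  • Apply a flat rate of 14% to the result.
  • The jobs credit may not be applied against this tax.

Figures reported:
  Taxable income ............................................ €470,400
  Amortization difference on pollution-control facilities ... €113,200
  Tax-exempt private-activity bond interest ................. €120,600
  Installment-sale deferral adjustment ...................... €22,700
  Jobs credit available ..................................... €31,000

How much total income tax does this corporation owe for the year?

Parallel minimum levy:
  Adjusted income: €470,400 + €113,200 + €120,600 + €22,700 = €726,900
  Less exemption €113,000 → base €613,900
  €613,900 × 14% = €85,946

Regular income tax:
  €14,000 × 14% = €1,960
  €419,000 × 26% = €108,940
  €37,400 × 38% = €14,212
  → €125,112
  Less jobs credit €31,000 → €94,112

€94,112 > €85,946, so the regular income tax governs.

€94,112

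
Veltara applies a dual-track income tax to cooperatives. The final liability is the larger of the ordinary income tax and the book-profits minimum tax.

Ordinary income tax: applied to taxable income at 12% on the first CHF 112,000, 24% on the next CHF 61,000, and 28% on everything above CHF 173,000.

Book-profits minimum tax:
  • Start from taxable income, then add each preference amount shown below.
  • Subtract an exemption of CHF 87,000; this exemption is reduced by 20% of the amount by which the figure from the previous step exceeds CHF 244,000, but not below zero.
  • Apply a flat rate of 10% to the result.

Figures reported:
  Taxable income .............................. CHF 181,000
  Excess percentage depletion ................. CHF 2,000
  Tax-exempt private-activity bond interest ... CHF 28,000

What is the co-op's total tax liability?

CHF 30,320

Book-profits minimum tax:
  Adjusted income: CHF 181,000 + CHF 2,000 + CHF 28,000 = CHF 211,000
  Exemption: CHF 211,000 ≤ CHF 244,000, so full CHF 87,000 applies
  Base: CHF 211,000 − CHF 87,000 = CHF 124,000
  CHF 124,000 × 10% = CHF 12,400

Ordinary income tax:
  CHF 112,000 × 12% = CHF 13,440
  CHF 61,000 × 24% = CHF 14,640
  CHF 8,000 × 28% = CHF 2,240
  → CHF 30,320

CHF 30,320 > CHF 12,400, so the ordinary income tax governs.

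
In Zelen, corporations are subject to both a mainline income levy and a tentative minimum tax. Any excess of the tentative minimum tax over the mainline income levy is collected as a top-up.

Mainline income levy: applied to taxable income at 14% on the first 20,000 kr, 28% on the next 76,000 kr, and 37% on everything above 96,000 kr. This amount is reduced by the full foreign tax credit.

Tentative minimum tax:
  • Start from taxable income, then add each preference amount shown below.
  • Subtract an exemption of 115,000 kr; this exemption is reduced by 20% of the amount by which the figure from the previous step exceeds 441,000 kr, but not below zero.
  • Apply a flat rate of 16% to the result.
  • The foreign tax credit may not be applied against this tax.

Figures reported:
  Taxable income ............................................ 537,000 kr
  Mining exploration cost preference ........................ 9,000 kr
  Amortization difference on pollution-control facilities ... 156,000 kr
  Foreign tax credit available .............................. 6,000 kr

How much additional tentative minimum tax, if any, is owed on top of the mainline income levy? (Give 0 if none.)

0 kr

Mainline income levy:
  20,000 kr × 14% = 2,800 kr
  76,000 kr × 28% = 21,280 kr
  441,000 kr × 37% = 163,170 kr
  → 187,250 kr
  Less foreign tax credit 6,000 kr → 181,250 kr

Tentative minimum tax:
  Adjusted income: 537,000 kr + 9,000 kr + 156,000 kr = 702,000 kr
  Exemption: 115,000 kr − 20% × (702,000 kr − 441,000 kr) = 115,000 kr − 52,200 kr = 62,800 kr
  Base: 702,000 kr − 62,800 kr = 639,200 kr
  639,200 kr × 16% = 102,272 kr

102,272 kr ≤ 181,250 kr, so no add-on is due.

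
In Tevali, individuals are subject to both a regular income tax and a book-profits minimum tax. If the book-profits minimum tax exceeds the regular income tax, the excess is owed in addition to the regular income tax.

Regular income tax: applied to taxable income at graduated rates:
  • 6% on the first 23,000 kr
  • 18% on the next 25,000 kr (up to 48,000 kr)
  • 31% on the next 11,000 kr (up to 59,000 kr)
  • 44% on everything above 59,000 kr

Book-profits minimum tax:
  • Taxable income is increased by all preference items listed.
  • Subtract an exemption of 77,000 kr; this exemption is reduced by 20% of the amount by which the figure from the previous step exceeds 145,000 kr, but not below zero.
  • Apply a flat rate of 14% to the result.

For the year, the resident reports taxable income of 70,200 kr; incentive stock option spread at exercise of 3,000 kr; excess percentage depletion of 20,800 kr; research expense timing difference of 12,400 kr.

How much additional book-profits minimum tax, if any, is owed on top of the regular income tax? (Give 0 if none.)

Regular income tax:
  23,000 kr × 6% = 1,380 kr
  25,000 kr × 18% = 4,500 kr
  11,000 kr × 31% = 3,410 kr
  11,200 kr × 44% = 4,928 kr
  → 14,218 kr

Book-profits minimum tax:
  Adjusted income: 70,200 kr + 3,000 kr + 20,800 kr + 12,400 kr = 106,400 kr
  Exemption: 106,400 kr ≤ 145,000 kr, so full 77,000 kr applies
  Base: 106,400 kr − 77,000 kr = 29,400 kr
  29,400 kr × 14% = 4,116 kr

4,116 kr ≤ 14,218 kr, so no add-on is due.

0 kr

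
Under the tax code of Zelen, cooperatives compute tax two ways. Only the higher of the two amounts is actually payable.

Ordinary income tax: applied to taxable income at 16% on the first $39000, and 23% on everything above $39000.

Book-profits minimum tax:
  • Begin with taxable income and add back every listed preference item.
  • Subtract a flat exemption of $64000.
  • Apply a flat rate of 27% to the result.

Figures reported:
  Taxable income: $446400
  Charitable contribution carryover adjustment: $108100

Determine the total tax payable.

$132435

Ordinary income tax:
  $39000 × 16% = $6240
  $407400 × 23% = $93702
  → $99942

Book-profits minimum tax:
  Adjusted income: $446400 + $108100 = $554500
  Less exemption $64000 → base $490500
  $490500 × 27% = $132435

$132435 > $99942, so the book-profits minimum tax is the binding amount.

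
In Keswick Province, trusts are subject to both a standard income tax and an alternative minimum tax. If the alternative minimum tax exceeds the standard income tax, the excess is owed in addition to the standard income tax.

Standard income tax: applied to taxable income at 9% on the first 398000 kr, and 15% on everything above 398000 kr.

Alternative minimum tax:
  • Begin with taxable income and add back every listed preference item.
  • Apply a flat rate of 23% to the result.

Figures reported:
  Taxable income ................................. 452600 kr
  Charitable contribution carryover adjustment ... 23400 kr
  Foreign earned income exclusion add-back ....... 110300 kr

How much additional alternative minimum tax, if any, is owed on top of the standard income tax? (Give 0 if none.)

Standard income tax:
  398000 kr × 9% = 35820 kr
  54600 kr × 15% = 8190 kr
  → 44010 kr

Alternative minimum tax:
  Adjusted income: 452600 kr + 23400 kr + 110300 kr = 586300 kr
  586300 kr × 23% = 134849 kr

Excess of alternative minimum tax over standard income tax: 134849 kr − 44010 kr = 90839 kr.

90839 kr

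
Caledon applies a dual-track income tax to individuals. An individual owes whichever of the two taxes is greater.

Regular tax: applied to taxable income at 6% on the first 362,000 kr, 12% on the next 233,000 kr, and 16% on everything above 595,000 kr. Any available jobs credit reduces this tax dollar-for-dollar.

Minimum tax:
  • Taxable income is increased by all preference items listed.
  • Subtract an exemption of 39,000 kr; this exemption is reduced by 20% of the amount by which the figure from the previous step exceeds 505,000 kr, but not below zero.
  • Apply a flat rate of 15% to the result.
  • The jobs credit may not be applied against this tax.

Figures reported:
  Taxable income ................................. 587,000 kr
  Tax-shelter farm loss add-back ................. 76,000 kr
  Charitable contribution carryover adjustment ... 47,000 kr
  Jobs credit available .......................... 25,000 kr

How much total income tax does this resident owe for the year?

Minimum tax:
  Adjusted income: 587,000 kr + 76,000 kr + 47,000 kr = 710,000 kr
  Exemption: 20% × (710,000 kr − 505,000 kr) = 41,000 kr ≥ 39,000 kr, so the exemption is fully phased out
  Base: 710,000 kr − 0 kr = 710,000 kr
  710,000 kr × 15% = 106,500 kr

Regular tax:
  362,000 kr × 6% = 21,720 kr
  225,000 kr × 12% = 27,000 kr
  → 48,720 kr
  Less jobs credit 25,000 kr → 23,720 kr

106,500 kr > 23,720 kr, so the minimum tax is the binding amount.

106,500 kr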